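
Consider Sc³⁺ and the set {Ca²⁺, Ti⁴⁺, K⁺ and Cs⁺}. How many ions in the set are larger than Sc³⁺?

3

Ti⁴⁺ (Z=22, 18 e⁻), Sc³⁺ (Z=21, 18 e⁻), Ca²⁺ (Z=20, 18 e⁻), K⁺ (Z=19, 18 e⁻), Cs⁺ (Z=55, 54 e⁻). Ti⁴⁺ < Sc³⁺ (isoelectronic, higher Z=22 is smaller); Sc³⁺ < Ca²⁺ (isoelectronic, higher Z=21 is smaller); Ca²⁺ < K⁺ (isoelectronic, higher Z=20 is smaller); K⁺ < Cs⁺ (same group, 2 shells fewer).
Ordering all of them (including Sc³⁺) by radius gives Ti⁴⁺ < Sc³⁺ < Ca²⁺ < K⁺ < Cs⁺. That's 3.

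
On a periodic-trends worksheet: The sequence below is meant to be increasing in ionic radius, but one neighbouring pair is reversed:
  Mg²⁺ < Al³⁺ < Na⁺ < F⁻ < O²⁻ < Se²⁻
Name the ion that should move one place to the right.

Mg²⁺

Compare adjacent ions: they are isoelectronic (10 e⁻) and Al has more protons than Mg (13 vs 12), making Al³⁺ smaller — yet in this increasing list Mg²⁺ sits before Al³⁺. Nothing else is reversed, so Mg²⁺ should move one place to the right.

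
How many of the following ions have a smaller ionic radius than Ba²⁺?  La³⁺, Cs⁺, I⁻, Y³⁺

2

Work out protons and electrons: Y³⁺: 36 e⁻, Z=39, La³⁺: 54 e⁻, Z=57, Ba²⁺: 54 e⁻, Z=56, Cs⁺: 54 e⁻, Z=55, I⁻: 54 e⁻, Z=53. Y³⁺ < La³⁺ (same group, period 5 vs 6); La³⁺ < Ba²⁺ (isoelectronic, higher Z=57 is smaller); Ba²⁺ < Cs⁺ (isoelectronic, higher Z=56 is smaller); Cs⁺ < I⁻ (both 54 e⁻, Z=55>53).
Relative to Ba²⁺, the ions that are smaller are Y³⁺, La³⁺. So 2 are smaller.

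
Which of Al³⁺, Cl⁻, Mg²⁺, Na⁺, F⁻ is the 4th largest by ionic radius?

Mg²⁺

Work out protons and electrons: Al³⁺ has 10 e⁻ (Z=13), Mg²⁺ has 10 e⁻ (Z=12), Na⁺ has 10 e⁻ (Z=11), F⁻ has 10 e⁻ (Z=9), Cl⁻ has 18 e⁻ (Z=17). Al³⁺ < Mg²⁺ (both 10 e⁻, Z=13>12); Mg²⁺ < Na⁺ (both 10 e⁻, Z=12>11); Na⁺ < F⁻ (isoelectronic, higher Z=11 is smaller); F⁻ < Cl⁻ (same group, 1 shell fewer).
Ordering: Al³⁺ < Mg²⁺ < Na⁺ < F⁻ < Cl⁻. The 4th largest is Mg²⁺.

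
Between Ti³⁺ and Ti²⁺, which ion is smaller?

For a single element, ionic radius drops as positive charge rises — Ti³⁺ < Ti²⁺.

Ti³⁺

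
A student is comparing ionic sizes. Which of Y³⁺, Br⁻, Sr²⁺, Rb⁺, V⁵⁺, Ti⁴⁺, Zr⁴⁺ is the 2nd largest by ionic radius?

V⁵⁺ (Z=23, 18 e⁻), Ti⁴⁺ (Z=22, 18 e⁻), Zr⁴⁺ (Z=40, 36 e⁻), Y³⁺ (Z=39, 36 e⁻), Sr²⁺ (Z=38, 36 e⁻), Rb⁺ (Z=37, 36 e⁻), Br⁻ (Z=35, 36 e⁻). V⁵⁺ < Ti⁴⁺ (both 18 e⁻, Z=23>22); Ti⁴⁺ < Zr⁴⁺ (same group, period 4 vs 5); Zr⁴⁺ < Y³⁺ (isoelectronic, higher Z=40 is smaller); Y³⁺ < Sr²⁺ (both 36 e⁻, Z=39>38); Sr²⁺ < Rb⁺ (isoelectronic, higher Z=38 is smaller); Rb⁺ < Br⁻ (both 36 e⁻, Z=37>35).
That gives V⁵⁺ < Ti⁴⁺ < Zr⁴⁺ < Y³⁺ < Sr²⁺ < Rb⁺ < Br⁻. From the largest end, number 2 is Rb⁺.

Rb⁺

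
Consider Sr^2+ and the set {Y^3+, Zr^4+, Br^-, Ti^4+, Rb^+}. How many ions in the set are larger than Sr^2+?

2

Ti^4+ has 18 e⁻ (Z=22), Zr^4+ has 36 e⁻ (Z=40), Y^3+ has 36 e⁻ (Z=39), Sr^2+ has 36 e⁻ (Z=38), Rb^+ has 36 e⁻ (Z=37), Br^- has 36 e⁻ (Z=35). Ti^4+ < Zr^4+ (same group, 1 shell fewer); Zr^4+ < Y^3+ (both 36 e⁻, Z=40>39); Y^3+ < Sr^2+ (isoelectronic, higher Z=39 is smaller); Sr^2+ < Rb^+ (both 36 e⁻, Z=38>37); Rb^+ < Br^- (isoelectronic, higher Z=37 is smaller).
Overall: Ti^4+ < Zr^4+ < Y^3+ < Sr^2+ < Rb^+ < Br^-. Sr^2+ has 3 below it and 2 above. That's 2.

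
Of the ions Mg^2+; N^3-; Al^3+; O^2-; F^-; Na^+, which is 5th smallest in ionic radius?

O^2-

These species are isoelectronic with 10 electrons. The only difference is the number of protons: Al^3+ (Z=13), Mg^2+ (Z=12), Na^+ (Z=11), F^- (Z=9), O^2- (Z=8), N^3- (Z=7). The strongest nuclear pull (Al^3+) gives the smallest ion.
So the order is Al^3+ < Mg^2+ < Na^+ < F^- < O^2- < N^3-; the 5th-smallest ion is O^2-.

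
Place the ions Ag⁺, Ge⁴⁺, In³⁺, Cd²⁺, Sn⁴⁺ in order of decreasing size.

Ag⁺ > Cd²⁺ > In³⁺ > Sn⁴⁺ > Ge⁴⁺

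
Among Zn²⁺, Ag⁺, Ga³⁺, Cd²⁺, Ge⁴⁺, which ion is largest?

Ag⁺

Tabulating Z and e⁻: Ge⁴⁺ (Z=32, 28 e⁻), Ga³⁺ (Z=31, 28 e⁻), Zn²⁺ (Z=30, 28 e⁻), Cd²⁺ (Z=48, 46 e⁻), Ag⁺ (Z=47, 46 e⁻). Ge⁴⁺ < Ga³⁺ (isoelectronic, higher Z=32 is smaller); Ga³⁺ < Zn²⁺ (isoelectronic, higher Z=31 is smaller); Zn²⁺ < Cd²⁺ (same group, 1 shell fewer); Cd²⁺ < Ag⁺ (isoelectronic, higher Z=48 is smaller).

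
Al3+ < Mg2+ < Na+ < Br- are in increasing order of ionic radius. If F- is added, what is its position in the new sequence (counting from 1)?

4

Electron counts and nuclear charges: Al3+: 10 e⁻, Z=13, Mg2+: 10 e⁻, Z=12, Na+: 10 e⁻, Z=11, F-: 10 e⁻, Z=9, Br-: 36 e⁻, Z=35. Al3+ < Mg2+ (both 10 e⁻, Z=13>12); Mg2+ < Na+ (isoelectronic, higher Z=12 is smaller); Na+ < F- (both 10 e⁻, Z=11>9); F- < Br- (same group, 2 shells fewer).
Merged order: Al3+ < Mg2+ < Na+ < F- < Br- — F- is number 4.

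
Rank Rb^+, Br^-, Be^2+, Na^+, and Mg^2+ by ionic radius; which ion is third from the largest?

First list Z and electron count for each: Be^2+ has 2 e⁻ (Z=4), Mg^2+ has 10 e⁻ (Z=12), Na^+ has 10 e⁻ (Z=11), Rb^+ has 36 e⁻ (Z=37), Br^- has 36 e⁻ (Z=35). Be^2+ < Mg^2+ (same group, 1 shell fewer); Mg^2+ < Na^+ (both 10 e⁻, Z=12>11); Na^+ < Rb^+ (same group, period 3 vs 5); Rb^+ < Br^- (isoelectronic, higher Z=37 is smaller).
Ordering: Be^2+ < Mg^2+ < Na^+ < Rb^+ < Br^-. The third largest is Na^+.

Na^+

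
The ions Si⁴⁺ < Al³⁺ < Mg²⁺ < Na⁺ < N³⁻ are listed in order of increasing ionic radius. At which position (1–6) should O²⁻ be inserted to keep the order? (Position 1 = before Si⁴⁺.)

Each ion has 10 electrons. The ranking follows nuclear charge in reverse — greater Z gives a smaller radius. Si⁴⁺ (Z=14), Al³⁺ (Z=13), Mg²⁺ (Z=12), Na⁺ (Z=11), O²⁻ (Z=8), N³⁻ (Z=7).
The complete sequence is Si⁴⁺ < Al³⁺ < Mg²⁺ < Na⁺ < O²⁻ < N³⁻. O²⁻ sits at position 5.

5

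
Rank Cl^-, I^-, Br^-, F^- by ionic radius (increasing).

F^- < Cl^- < Br^- < I^-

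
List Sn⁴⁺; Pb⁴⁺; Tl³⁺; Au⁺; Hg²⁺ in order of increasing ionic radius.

Sn⁴⁺ < Pb⁴⁺ < Tl³⁺ < Hg²⁺ < Au⁺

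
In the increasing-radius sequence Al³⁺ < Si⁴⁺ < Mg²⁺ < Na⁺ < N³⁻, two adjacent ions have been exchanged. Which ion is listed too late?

Compare adjacent ions: Si⁴⁺ and Al³⁺ share 10 electrons; the higher nuclear charge on Si (Z=14) contracts it more, so Si⁴⁺ < Al³⁺ — yet in this increasing list Al³⁺ sits before Si⁴⁺. Nothing else is reversed, so Si⁴⁺ should move one place to the left.

Si⁴⁺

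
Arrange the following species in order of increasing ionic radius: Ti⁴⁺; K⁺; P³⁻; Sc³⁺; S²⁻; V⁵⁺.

Isoelectronic series (18 e⁻ each). Size is set by nuclear charge: more protons means a smaller ion. V⁵⁺ (Z=23), Ti⁴⁺ (Z=22), Sc³⁺ (Z=21), K⁺ (Z=19), S²⁻ (Z=16), P³⁻ (Z=15).

V⁵⁺ < Ti⁴⁺ < Sc³⁺ < K⁺ < S²⁻ < P³⁻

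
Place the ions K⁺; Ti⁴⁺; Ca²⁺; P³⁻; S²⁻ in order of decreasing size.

P³⁻ > S²⁻ > K⁺ > Ca²⁺ > Ti⁴⁺

Each ion has 18 electrons. The ranking follows nuclear charge in reverse — greater Z gives a smaller radius. Ti⁴⁺ (Z=22), Ca²⁺ (Z=20), K⁺ (Z=19), S²⁻ (Z=16), P³⁻ (Z=15).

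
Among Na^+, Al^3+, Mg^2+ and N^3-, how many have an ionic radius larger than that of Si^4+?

Isoelectronic series (10 e⁻ each). Size is set by nuclear charge: more protons means a smaller ion. Si^4+ (Z=14), Al^3+ (Z=13), Mg^2+ (Z=12), Na^+ (Z=11), N^3- (Z=7).
Placing each against Si^4+: smaller — none; larger — Al^3+, Mg^2+, Na^+, N^3-. So 4 are larger.

4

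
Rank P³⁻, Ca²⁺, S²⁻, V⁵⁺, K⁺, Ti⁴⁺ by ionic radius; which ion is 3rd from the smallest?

Ca²⁺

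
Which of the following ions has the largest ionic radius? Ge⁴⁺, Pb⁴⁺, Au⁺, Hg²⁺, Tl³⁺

Tabulating Z and e⁻: Ge⁴⁺: 28 e⁻, Z=32, Pb⁴⁺: 78 e⁻, Z=82, Tl³⁺: 78 e⁻, Z=81, Hg²⁺: 78 e⁻, Z=80, Au⁺: 78 e⁻, Z=79. Ge⁴⁺ < Pb⁴⁺ (same group, 2 shells fewer); Pb⁴⁺ < Tl³⁺ (isoelectronic, higher Z=82 is smaller); Tl³⁺ < Hg²⁺ (both 78 e⁻, Z=81>80); Hg²⁺ < Au⁺ (isoelectronic, higher Z=80 is smaller).

Au⁺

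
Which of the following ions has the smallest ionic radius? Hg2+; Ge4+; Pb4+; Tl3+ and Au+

Ge4+ (Z=32, 28 e⁻), Pb4+ (Z=82, 78 e⁻), Tl3+ (Z=81, 78 e⁻), Hg2+ (Z=80, 78 e⁻), Au+ (Z=79, 78 e⁻). Ge4+ < Pb4+ (same group, 2 shells fewer); Pb4+ < Tl3+ (isoelectronic, higher Z=82 is smaller); Tl3+ < Hg2+ (both 78 e⁻, Z=81>80); Hg2+ < Au+ (isoelectronic, higher Z=80 is smaller).

Ge4+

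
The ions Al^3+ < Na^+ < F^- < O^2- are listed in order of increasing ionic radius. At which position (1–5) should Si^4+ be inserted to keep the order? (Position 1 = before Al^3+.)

1

All of these have 10 electrons (isoelectronic). With the same electron cloud, the ion with the most protons pulls it in tightest. Nuclear charges: Si^4+ (Z=14), Al^3+ (Z=13), Na^+ (Z=11), F^- (Z=9), O^2- (Z=8). Highest Z is smallest.
With Si^4+ included the full order is Si^4+ < Al^3+ < Na^+ < F^- < O^2-, so it takes position 1.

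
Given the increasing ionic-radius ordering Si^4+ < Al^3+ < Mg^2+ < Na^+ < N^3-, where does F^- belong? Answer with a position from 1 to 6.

5

These species are isoelectronic with 10 electrons. The only difference is the number of protons: Si^4+ (Z=14), Al^3+ (Z=13), Mg^2+ (Z=12), Na^+ (Z=11), F^- (Z=9), N^3- (Z=7). The strongest nuclear pull (Si^4+) gives the smallest ion.
The complete sequence is Si^4+ < Al^3+ < Mg^2+ < Na^+ < F^- < N^3-. F^- sits at position 5.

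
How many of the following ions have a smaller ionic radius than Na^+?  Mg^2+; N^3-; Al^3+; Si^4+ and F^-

3

All of these have 10 electrons (isoelectronic). With the same electron cloud, the ion with the most protons pulls it in tightest. Nuclear charges: Si^4+ (Z=14), Al^3+ (Z=13), Mg^2+ (Z=12), Na^+ (Z=11), F^- (Z=9), N^3- (Z=7). Highest Z is smallest.
Overall: Si^4+ < Al^3+ < Mg^2+ < Na^+ < F^- < N^3-. Na^+ has 3 below it and 2 above. So 3 are smaller.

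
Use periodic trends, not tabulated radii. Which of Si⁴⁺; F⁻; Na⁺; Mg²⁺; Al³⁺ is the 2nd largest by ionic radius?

All of these have 10 electrons (isoelectronic). With the same electron cloud, the ion with the most protons pulls it in tightest. Nuclear charges: Si⁴⁺ (Z=14), Al³⁺ (Z=13), Mg²⁺ (Z=12), Na⁺ (Z=11), F⁻ (Z=9). Highest Z is smallest.
Full ascending order: Si⁴⁺ < Al³⁺ < Mg²⁺ < Na⁺ < F⁻. Counting from the largest, position 2 is Na⁺.

Na⁺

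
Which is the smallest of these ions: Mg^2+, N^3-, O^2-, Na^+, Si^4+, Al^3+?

Si^4+

All of these have 10 electrons (isoelectronic). With the same electron cloud, the ion with the most protons pulls it in tightest. Nuclear charges: Si^4+ (Z=14), Al^3+ (Z=13), Mg^2+ (Z=12), Na^+ (Z=11), O^2- (Z=8), N^3- (Z=7). Highest Z is smallest.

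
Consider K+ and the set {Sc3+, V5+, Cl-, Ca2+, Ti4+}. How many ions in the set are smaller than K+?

4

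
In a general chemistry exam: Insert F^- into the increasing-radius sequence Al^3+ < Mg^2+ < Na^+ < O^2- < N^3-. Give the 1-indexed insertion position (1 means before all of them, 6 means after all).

4

Each ion has 10 electrons. The ranking follows nuclear charge in reverse — greater Z gives a smaller radius. Al^3+ (Z=13), Mg^2+ (Z=12), Na^+ (Z=11), F^- (Z=9), O^2- (Z=8), N^3- (Z=7).
Merged order: Al^3+ < Mg^2+ < Na^+ < F^- < O^2- < N^3- — F^- is number 4.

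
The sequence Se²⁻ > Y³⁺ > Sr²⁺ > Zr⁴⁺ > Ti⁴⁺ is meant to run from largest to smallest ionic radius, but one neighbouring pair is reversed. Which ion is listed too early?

Check each adjacent pair. Y³⁺ and Sr²⁺ are reversed: both have 36 electrons but Z(Y)=39 > Z(Sr)=38, so Y³⁺ should be the smaller of the two. No other neighbouring pair contradicts the periodic trends, so Y³⁺ is the ion listed too early.

Y³⁺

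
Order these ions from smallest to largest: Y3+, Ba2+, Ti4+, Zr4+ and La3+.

Ti4+ < Zr4+ < Y3+ < La3+ < Ba2+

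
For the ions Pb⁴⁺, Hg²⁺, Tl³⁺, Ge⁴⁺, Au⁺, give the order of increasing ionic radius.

Ge⁴⁺ has 28 e⁻ (Z=32), Pb⁴⁺ has 78 e⁻ (Z=82), Tl³⁺ has 78 e⁻ (Z=81), Hg²⁺ has 78 e⁻ (Z=80), Au⁺ has 78 e⁻ (Z=79). Ge⁴⁺ < Pb⁴⁺ (same group, period 4 vs 6); Pb⁴⁺ < Tl³⁺ (both 78 e⁻, Z=82>81); Tl³⁺ < Hg²⁺ (both 78 e⁻, Z=81>80); Hg²⁺ < Au⁺ (isoelectronic, higher Z=80 is smaller).

Ge⁴⁺ < Pb⁴⁺ < Tl³⁺ < Hg²⁺ < Au⁺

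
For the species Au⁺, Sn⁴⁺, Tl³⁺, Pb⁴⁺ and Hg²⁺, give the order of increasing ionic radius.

Sn⁴⁺ < Pb⁴⁺ < Tl³⁺ < Hg²⁺ < Au⁺

Work out protons and electrons: Sn⁴⁺ has 46 e⁻ (Z=50), Pb⁴⁺ has 78 e⁻ (Z=82), Tl³⁺ has 78 e⁻ (Z=81), Hg²⁺ has 78 e⁻ (Z=80), Au⁺ has 78 e⁻ (Z=79). Sn⁴⁺ < Pb⁴⁺ (same group, period 5 vs 6); Pb⁴⁺ < Tl³⁺ (both 78 e⁻, Z=82>81); Tl³⁺ < Hg²⁺ (both 78 e⁻, Z=81>80); Hg²⁺ < Au⁺ (isoelectronic, higher Z=80 is smaller).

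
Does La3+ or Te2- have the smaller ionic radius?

La3+

All of these have 54 electrons (isoelectronic). With the same electron cloud, the ion with the most protons pulls it in tightest. Nuclear charges: La3+ (Z=57), Te2- (Z=52). Highest Z is smallest.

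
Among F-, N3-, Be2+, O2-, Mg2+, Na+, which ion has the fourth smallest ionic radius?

F-

Be2+: 2 e⁻, Z=4, Mg2+: 10 e⁻, Z=12, Na+: 10 e⁻, Z=11, F-: 10 e⁻, Z=9, O2-: 10 e⁻, Z=8, N3-: 10 e⁻, Z=7. Be2+ < Mg2+ (same group, period 2 vs 3); Mg2+ < Na+ (both 10 e⁻, Z=12>11); Na+ < F- (both 10 e⁻, Z=11>9); F- < O2- (isoelectronic, higher Z=9 is smaller); O2- < N3- (both 10 e⁻, Z=8>7).
Full ascending order: Be2+ < Mg2+ < Na+ < F- < O2- < N3-. Counting from the smallest, position 4 is F-.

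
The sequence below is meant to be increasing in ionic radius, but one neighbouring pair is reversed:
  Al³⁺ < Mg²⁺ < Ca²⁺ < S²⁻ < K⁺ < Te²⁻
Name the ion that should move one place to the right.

Compare adjacent ions: they are isoelectronic (18 e⁻) and K has more protons than S (19 vs 16), making K⁺ smaller — yet in this increasing list S²⁻ sits before K⁺. Nothing else is reversed, so S²⁻ should move one place to the right.

S²⁻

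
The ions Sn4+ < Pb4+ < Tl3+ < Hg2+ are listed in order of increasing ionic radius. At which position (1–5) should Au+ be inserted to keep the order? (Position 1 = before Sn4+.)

5

First list Z and electron count for each: Sn4+ has 46 e⁻ (Z=50), Pb4+ has 78 e⁻ (Z=82), Tl3+ has 78 e⁻ (Z=81), Hg2+ has 78 e⁻ (Z=80), Au+ has 78 e⁻ (Z=79). Sn4+ < Pb4+ (same group, 1 shell fewer); Pb4+ < Tl3+ (both 78 e⁻, Z=82>81); Tl3+ < Hg2+ (isoelectronic, higher Z=81 is smaller); Hg2+ < Au+ (both 78 e⁻, Z=80>79).
With Au+ included the full order is Sn4+ < Pb4+ < Tl3+ < Hg2+ < Au+, so it takes position 5.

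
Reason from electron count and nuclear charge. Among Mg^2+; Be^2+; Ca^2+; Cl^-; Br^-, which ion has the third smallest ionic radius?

Tabulating Z and e⁻: Be^2+ (Z=4, 2 e⁻), Mg^2+ (Z=12, 10 e⁻), Ca^2+ (Z=20, 18 e⁻), Cl^- (Z=17, 18 e⁻), Br^- (Z=35, 36 e⁻). Be^2+ < Mg^2+ (same group, 1 shell fewer); Mg^2+ < Ca^2+ (same group, period 3 vs 4); Ca^2+ < Cl^- (both 18 e⁻, Z=20>17); Cl^- < Br^- (same group, 1 shell fewer).
Full ascending order: Be^2+ < Mg^2+ < Ca^2+ < Cl^- < Br^-. Counting from the smallest, position 3 is Ca^2+.

Ca^2+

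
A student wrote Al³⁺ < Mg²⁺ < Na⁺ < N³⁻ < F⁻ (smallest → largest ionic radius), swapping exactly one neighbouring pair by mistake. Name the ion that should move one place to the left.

The pair N³⁻, F⁻ is the wrong way round — both have 10 electrons but Z(F)=9 > Z(N)=7, so F⁻ should be the smaller of the two. All other adjacent pairs agree with periodic trends, so F⁻ is the misplaced ion.

F⁻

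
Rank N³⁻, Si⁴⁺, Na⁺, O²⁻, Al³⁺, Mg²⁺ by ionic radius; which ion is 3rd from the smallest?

These species are isoelectronic with 10 electrons. The only difference is the number of protons: Si⁴⁺ (Z=14), Al³⁺ (Z=13), Mg²⁺ (Z=12), Na⁺ (Z=11), O²⁻ (Z=8), N³⁻ (Z=7). The strongest nuclear pull (Si⁴⁺) gives the smallest ion.
So the order is Si⁴⁺ < Al³⁺ < Mg²⁺ < Na⁺ < O²⁻ < N³⁻; the 3rd-smallest ion is Mg²⁺.

Mg²⁺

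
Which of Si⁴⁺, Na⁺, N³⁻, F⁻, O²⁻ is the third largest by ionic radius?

F⁻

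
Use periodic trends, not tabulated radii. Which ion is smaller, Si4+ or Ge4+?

Si4+

All are in the same group with charge +4. Radius grows down the group as n (the outermost shell) increases.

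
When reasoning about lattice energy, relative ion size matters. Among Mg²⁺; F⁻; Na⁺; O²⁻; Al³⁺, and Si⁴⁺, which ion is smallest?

Si⁴⁺

All of these have 10 electrons (isoelectronic). With the same electron cloud, the ion with the most protons pulls it in tightest. Nuclear charges: Si⁴⁺ (Z=14), Al³⁺ (Z=13), Mg²⁺ (Z=12), Na⁺ (Z=11), F⁻ (Z=9), O²⁻ (Z=8). Highest Z is smallest.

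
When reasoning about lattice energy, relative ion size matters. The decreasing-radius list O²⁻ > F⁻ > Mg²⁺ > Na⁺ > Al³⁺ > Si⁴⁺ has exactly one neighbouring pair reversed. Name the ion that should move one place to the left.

Na⁺

The pair Mg²⁺, Na⁺ is the wrong way round — Mg²⁺ and Na⁺ share 10 electrons; the higher nuclear charge on Mg (Z=12) contracts it more, so Mg²⁺ < Na⁺. All other adjacent pairs agree with periodic trends, so Na⁺ is the misplaced ion.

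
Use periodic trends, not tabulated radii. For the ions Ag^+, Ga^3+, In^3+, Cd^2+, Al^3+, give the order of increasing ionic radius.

Al^3+ < Ga^3+ < In^3+ < Cd^2+ < Ag^+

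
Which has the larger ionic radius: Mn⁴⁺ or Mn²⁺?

Mn²⁺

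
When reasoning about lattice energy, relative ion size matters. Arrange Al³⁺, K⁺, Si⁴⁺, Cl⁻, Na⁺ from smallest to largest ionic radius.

Si⁴⁺ < Al³⁺ < Na⁺ < K⁺ < Cl⁻

Tabulating Z and e⁻: Si⁴⁺ (Z=14, 10 e⁻), Al³⁺ (Z=13, 10 e⁻), Na⁺ (Z=11, 10 e⁻), K⁺ (Z=19, 18 e⁻), Cl⁻ (Z=17, 18 e⁻). Si⁴⁺ < Al³⁺ (isoelectronic, higher Z=14 is smaller); Al³⁺ < Na⁺ (both 10 e⁻, Z=13>11); Na⁺ < K⁺ (same group, period 3 vs 4); K⁺ < Cl⁻ (both 18 e⁻, Z=19>17).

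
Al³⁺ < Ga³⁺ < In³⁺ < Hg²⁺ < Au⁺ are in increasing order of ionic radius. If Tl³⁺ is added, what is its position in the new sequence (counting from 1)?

4

Electron counts and nuclear charges: Al³⁺ has 10 e⁻ (Z=13), Ga³⁺ has 28 e⁻ (Z=31), In³⁺ has 46 e⁻ (Z=49), Tl³⁺ has 78 e⁻ (Z=81), Hg²⁺ has 78 e⁻ (Z=80), Au⁺ has 78 e⁻ (Z=79). Al³⁺ < Ga³⁺ (same group, period 3 vs 4); Ga³⁺ < In³⁺ (same group, period 4 vs 5); In³⁺ < Tl³⁺ (same group, period 5 vs 6); Tl³⁺ < Hg²⁺ (isoelectronic, higher Z=81 is smaller); Hg²⁺ < Au⁺ (isoelectronic, higher Z=80 is smaller).
The complete sequence is Al³⁺ < Ga³⁺ < In³⁺ < Tl³⁺ < Hg²⁺ < Au⁺. Tl³⁺ sits at position 4.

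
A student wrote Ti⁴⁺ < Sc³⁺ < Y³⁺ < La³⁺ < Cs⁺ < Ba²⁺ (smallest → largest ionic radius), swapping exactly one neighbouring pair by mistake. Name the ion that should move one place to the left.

Check each adjacent pair. Cs⁺ and Ba²⁺ are reversed: Ba²⁺ and Cs⁺ share 54 electrons; the higher nuclear charge on Ba (Z=56) contracts it more, so Ba²⁺ < Cs⁺. No other neighbouring pair contradicts the periodic trends, so Ba²⁺ is the ion listed too late.

Ba²⁺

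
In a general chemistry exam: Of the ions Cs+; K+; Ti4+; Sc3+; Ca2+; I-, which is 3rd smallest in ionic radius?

Ca2+

First list Z and electron count for each: Ti4+ has 18 e⁻ (Z=22), Sc3+ has 18 e⁻ (Z=21), Ca2+ has 18 e⁻ (Z=20), K+ has 18 e⁻ (Z=19), Cs+ has 54 e⁻ (Z=55), I- has 54 e⁻ (Z=53). Ti4+ < Sc3+ (both 18 e⁻, Z=22>21); Sc3+ < Ca2+ (isoelectronic, higher Z=21 is smaller); Ca2+ < K+ (isoelectronic, higher Z=20 is smaller); K+ < Cs+ (same group, 2 shells fewer); Cs+ < I- (isoelectronic, higher Z=55 is smaller).
That gives Ti4+ < Sc3+ < Ca2+ < K+ < Cs+ < I-. From the smallest end, number 3 is Ca2+.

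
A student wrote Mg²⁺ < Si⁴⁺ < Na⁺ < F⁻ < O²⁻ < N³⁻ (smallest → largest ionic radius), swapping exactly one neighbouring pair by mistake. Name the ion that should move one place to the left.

Check each adjacent pair. Mg²⁺ and Si⁴⁺ are reversed: both have 10 electrons but Z(Si)=14 > Z(Mg)=12, so Si⁴⁺ should be the smaller of the two. No other neighbouring pair contradicts the periodic trends, so Si⁴⁺ is the ion listed too late.

Si⁴⁺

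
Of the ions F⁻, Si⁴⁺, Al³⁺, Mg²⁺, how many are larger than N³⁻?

0

These species are isoelectronic with 10 electrons. The only difference is the number of protons: Si⁴⁺ (Z=14), Al³⁺ (Z=13), Mg²⁺ (Z=12), F⁻ (Z=9), N³⁻ (Z=7). The strongest nuclear pull (Si⁴⁺) gives the smallest ion.
Overall: Si⁴⁺ < Al³⁺ < Mg²⁺ < F⁻ < N³⁻. N³⁻ has 4 below it and 0 above. Count: 0.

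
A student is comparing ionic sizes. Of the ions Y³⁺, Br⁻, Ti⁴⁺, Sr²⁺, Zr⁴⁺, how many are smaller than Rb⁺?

4

Electron counts and nuclear charges: Ti⁴⁺ (Z=22, 18 e⁻), Zr⁴⁺ (Z=40, 36 e⁻), Y³⁺ (Z=39, 36 e⁻), Sr²⁺ (Z=38, 36 e⁻), Rb⁺ (Z=37, 36 e⁻), Br⁻ (Z=35, 36 e⁻). Ti⁴⁺ < Zr⁴⁺ (same group, 1 shell fewer); Zr⁴⁺ < Y³⁺ (both 36 e⁻, Z=40>39); Y³⁺ < Sr²⁺ (both 36 e⁻, Z=39>38); Sr²⁺ < Rb⁺ (isoelectronic, higher Z=38 is smaller); Rb⁺ < Br⁻ (isoelectronic, higher Z=37 is smaller).
Relative to Rb⁺, the ions that are smaller are Ti⁴⁺, Zr⁴⁺, Y³⁺, Sr²⁺. That's 4.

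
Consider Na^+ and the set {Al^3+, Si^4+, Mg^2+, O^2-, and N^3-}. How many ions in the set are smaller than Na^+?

These species are isoelectronic with 10 electrons. The only difference is the number of protons: Si^4+ (Z=14), Al^3+ (Z=13), Mg^2+ (Z=12), Na^+ (Z=11), O^2- (Z=8), N^3- (Z=7). The strongest nuclear pull (Si^4+) gives the smallest ion.
Placing each against Na^+: smaller — Si^4+, Al^3+, Mg^2+; larger — O^2-, N^3-. Count: 3.

3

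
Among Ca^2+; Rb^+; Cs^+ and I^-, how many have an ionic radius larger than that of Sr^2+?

Work out protons and electrons: Ca^2+ has 18 e⁻ (Z=20), Sr^2+ has 36 e⁻ (Z=38), Rb^+ has 36 e⁻ (Z=37), Cs^+ has 54 e⁻ (Z=55), I^- has 54 e⁻ (Z=53). Ca^2+ < Sr^2+ (same group, 1 shell fewer); Sr^2+ < Rb^+ (both 36 e⁻, Z=38>37); Rb^+ < Cs^+ (same group, period 5 vs 6); Cs^+ < I^- (isoelectronic, higher Z=55 is smaller).
Placing each against Sr^2+: smaller — Ca^2+; larger — Rb^+, Cs^+, I^-. That's 3.

3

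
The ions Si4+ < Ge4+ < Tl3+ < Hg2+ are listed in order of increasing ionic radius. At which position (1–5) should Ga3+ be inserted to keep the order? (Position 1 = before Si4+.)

Electron counts and nuclear charges: Si4+ (Z=14, 10 e⁻), Ge4+ (Z=32, 28 e⁻), Ga3+ (Z=31, 28 e⁻), Tl3+ (Z=81, 78 e⁻), Hg2+ (Z=80, 78 e⁻). Si4+ < Ge4+ (same group, period 3 vs 4); Ge4+ < Ga3+ (both 28 e⁻, Z=32>31); Ga3+ < Tl3+ (same group, 2 shells fewer); Tl3+ < Hg2+ (both 78 e⁻, Z=81>80).
The complete sequence is Si4+ < Ge4+ < Ga3+ < Tl3+ < Hg2+. Ga3+ sits at position 3.

3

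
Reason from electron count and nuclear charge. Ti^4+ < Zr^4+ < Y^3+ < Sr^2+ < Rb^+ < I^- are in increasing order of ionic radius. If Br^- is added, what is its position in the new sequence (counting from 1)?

6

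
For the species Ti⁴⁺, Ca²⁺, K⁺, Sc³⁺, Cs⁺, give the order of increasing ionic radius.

Ti⁴⁺ < Sc³⁺ < Ca²⁺ < K⁺ < Cs⁺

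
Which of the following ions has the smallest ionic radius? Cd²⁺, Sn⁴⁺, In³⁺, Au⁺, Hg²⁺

Sn⁴⁺

Electron counts and nuclear charges: Sn⁴⁺ (Z=50, 46 e⁻), In³⁺ (Z=49, 46 e⁻), Cd²⁺ (Z=48, 46 e⁻), Hg²⁺ (Z=80, 78 e⁻), Au⁺ (Z=79, 78 e⁻). Sn⁴⁺ < In³⁺ (isoelectronic, higher Z=50 is smaller); In³⁺ < Cd²⁺ (both 46 e⁻, Z=49>48); Cd²⁺ < Hg²⁺ (same group, period 5 vs 6); Hg²⁺ < Au⁺ (isoelectronic, higher Z=80 is smaller).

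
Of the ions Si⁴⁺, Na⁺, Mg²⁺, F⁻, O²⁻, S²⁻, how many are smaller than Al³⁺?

1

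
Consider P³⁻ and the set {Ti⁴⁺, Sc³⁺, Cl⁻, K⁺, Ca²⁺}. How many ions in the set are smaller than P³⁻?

All of these have 18 electrons (isoelectronic). With the same electron cloud, the ion with the most protons pulls it in tightest. Nuclear charges: Ti⁴⁺ (Z=22), Sc³⁺ (Z=21), Ca²⁺ (Z=20), K⁺ (Z=19), Cl⁻ (Z=17), P³⁻ (Z=15). Highest Z is smallest.
Relative to P³⁻, the ions that are smaller are Ti⁴⁺, Sc³⁺, Ca²⁺, K⁺, Cl⁻. So 5 are smaller.

5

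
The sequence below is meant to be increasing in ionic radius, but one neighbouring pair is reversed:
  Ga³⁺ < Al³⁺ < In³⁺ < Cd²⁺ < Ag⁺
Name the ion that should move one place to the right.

Compare adjacent ions: Al³⁺ and Ga³⁺ are in one column with the same charge; the lighter period-3 ion has one fewer shell and is smaller — yet in this increasing list Ga³⁺ sits before Al³⁺. Nothing else is reversed, so Ga³⁺ should move one place to the right.

Ga³⁺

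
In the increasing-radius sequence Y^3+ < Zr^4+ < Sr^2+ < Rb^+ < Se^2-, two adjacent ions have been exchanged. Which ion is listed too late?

Zr^4+

The pair Y^3+, Zr^4+ is the wrong way round — both have 36 electrons but Z(Zr)=40 > Z(Y)=39, so Zr^4+ should be the smaller of the two. All other adjacent pairs agree with periodic trends, so Zr^4+ is the misplaced ion.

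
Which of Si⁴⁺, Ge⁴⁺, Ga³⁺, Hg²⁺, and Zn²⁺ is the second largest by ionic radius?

Tabulating Z and e⁻: Si⁴⁺: 10 e⁻, Z=14, Ge⁴⁺: 28 e⁻, Z=32, Ga³⁺: 28 e⁻, Z=31, Zn²⁺: 28 e⁻, Z=30, Hg²⁺: 78 e⁻, Z=80. Si⁴⁺ < Ge⁴⁺ (same group, 1 shell fewer); Ge⁴⁺ < Ga³⁺ (isoelectronic, higher Z=32 is smaller); Ga³⁺ < Zn²⁺ (isoelectronic, higher Z=31 is smaller); Zn²⁺ < Hg²⁺ (same group, period 4 vs 6).
Ordering: Si⁴⁺ < Ge⁴⁺ < Ga³⁺ < Zn²⁺ < Hg²⁺. The second largest is Zn²⁺.

Zn²⁺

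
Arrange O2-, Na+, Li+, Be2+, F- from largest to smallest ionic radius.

O2- > F- > Na+ > Li+ > Be2+

Be2+ (Z=4, 2 e⁻), Li+ (Z=3, 2 e⁻), Na+ (Z=11, 10 e⁻), F- (Z=9, 10 e⁻), O2- (Z=8, 10 e⁻). Be2+ < Li+ (both 2 e⁻, Z=4>3); Li+ < Na+ (same group, 1 shell fewer); Na+ < F- (isoelectronic, higher Z=11 is smaller); F- < O2- (isoelectronic, higher Z=9 is smaller).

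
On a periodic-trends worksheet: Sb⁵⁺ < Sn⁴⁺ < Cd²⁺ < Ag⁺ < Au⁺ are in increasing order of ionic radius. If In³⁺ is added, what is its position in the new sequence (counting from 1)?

3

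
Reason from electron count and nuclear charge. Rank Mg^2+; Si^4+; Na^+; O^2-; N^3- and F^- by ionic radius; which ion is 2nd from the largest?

O^2-

All of these have 10 electrons (isoelectronic). With the same electron cloud, the ion with the most protons pulls it in tightest. Nuclear charges: Si^4+ (Z=14), Mg^2+ (Z=12), Na^+ (Z=11), F^- (Z=9), O^2- (Z=8), N^3- (Z=7). Highest Z is smallest.
Ordering: Si^4+ < Mg^2+ < Na^+ < F^- < O^2- < N^3-. The 2nd largest is O^2-.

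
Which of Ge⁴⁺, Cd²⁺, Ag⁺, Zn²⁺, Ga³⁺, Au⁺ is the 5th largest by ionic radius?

Electron counts and nuclear charges: Ge⁴⁺ has 28 e⁻ (Z=32), Ga³⁺ has 28 e⁻ (Z=31), Zn²⁺ has 28 e⁻ (Z=30), Cd²⁺ has 46 e⁻ (Z=48), Ag⁺ has 46 e⁻ (Z=47), Au⁺ has 78 e⁻ (Z=79). Ge⁴⁺ < Ga³⁺ (isoelectronic, higher Z=32 is smaller); Ga³⁺ < Zn²⁺ (both 28 e⁻, Z=31>30); Zn²⁺ < Cd²⁺ (same group, period 4 vs 5); Cd²⁺ < Ag⁺ (isoelectronic, higher Z=48 is smaller); Ag⁺ < Au⁺ (same group, period 5 vs 6).
Full ascending order: Ge⁴⁺ < Ga³⁺ < Zn²⁺ < Cd²⁺ < Ag⁺ < Au⁺. Counting from the largest, position 5 is Ga³⁺.

Ga³⁺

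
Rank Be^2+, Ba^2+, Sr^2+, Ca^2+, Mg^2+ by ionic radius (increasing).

Be^2+ < Mg^2+ < Ca^2+ < Sr^2+ < Ba^2+

Same group, same charge. Going down the group adds an extra shell of electrons, so the ion gets larger: Be^2+ is highest in the group and smallest.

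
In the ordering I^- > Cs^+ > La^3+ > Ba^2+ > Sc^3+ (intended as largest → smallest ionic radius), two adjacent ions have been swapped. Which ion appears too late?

Ba^2+

Scanning neighbour by neighbour, only La^3+/Ba^2+ violates a trend: they are isoelectronic (54 e⁻) and La has more protons than Ba (57 vs 56), making La^3+ smaller. That makes Ba^2+ the one sitting a position late relative to where it belongs.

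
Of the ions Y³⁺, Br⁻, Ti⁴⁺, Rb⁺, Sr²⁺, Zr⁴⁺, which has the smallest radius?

First list Z and electron count for each: Ti⁴⁺ (Z=22, 18 e⁻), Zr⁴⁺ (Z=40, 36 e⁻), Y³⁺ (Z=39, 36 e⁻), Sr²⁺ (Z=38, 36 e⁻), Rb⁺ (Z=37, 36 e⁻), Br⁻ (Z=35, 36 e⁻). Ti⁴⁺ < Zr⁴⁺ (same group, 1 shell fewer); Zr⁴⁺ < Y³⁺ (isoelectronic, higher Z=40 is smaller); Y³⁺ < Sr²⁺ (isoelectronic, higher Z=39 is smaller); Sr²⁺ < Rb⁺ (both 36 e⁻, Z=38>37); Rb⁺ < Br⁻ (isoelectronic, higher Z=37 is smaller).

Ti⁴⁺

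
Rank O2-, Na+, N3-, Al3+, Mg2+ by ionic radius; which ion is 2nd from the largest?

O2-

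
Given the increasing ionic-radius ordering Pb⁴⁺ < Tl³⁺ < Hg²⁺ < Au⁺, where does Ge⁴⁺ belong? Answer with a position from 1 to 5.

Tabulating Z and e⁻: Ge⁴⁺ has 28 e⁻ (Z=32), Pb⁴⁺ has 78 e⁻ (Z=82), Tl³⁺ has 78 e⁻ (Z=81), Hg²⁺ has 78 e⁻ (Z=80), Au⁺ has 78 e⁻ (Z=79). Ge⁴⁺ < Pb⁴⁺ (same group, period 4 vs 6); Pb⁴⁺ < Tl³⁺ (both 78 e⁻, Z=82>81); Tl³⁺ < Hg²⁺ (isoelectronic, higher Z=81 is smaller); Hg²⁺ < Au⁺ (both 78 e⁻, Z=80>79).
Merged order: Ge⁴⁺ < Pb⁴⁺ < Tl³⁺ < Hg²⁺ < Au⁺ — Ge⁴⁺ is number 1.

1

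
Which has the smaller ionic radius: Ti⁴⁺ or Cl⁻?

Ti⁴⁺

These species are isoelectronic with 18 electrons. The only difference is the number of protons: Ti⁴⁺ (Z=22), Cl⁻ (Z=17). The strongest nuclear pull (Ti⁴⁺) gives the smallest ion.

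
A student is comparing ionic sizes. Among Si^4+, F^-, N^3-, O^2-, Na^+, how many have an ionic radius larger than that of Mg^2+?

4

Isoelectronic series (10 e⁻ each). Size is set by nuclear charge: more protons means a smaller ion. Si^4+ (Z=14), Mg^2+ (Z=12), Na^+ (Z=11), F^- (Z=9), O^2- (Z=8), N^3- (Z=7).
Relative to Mg^2+, the ions that are larger are Na^+, F^-, O^2-, N^3-. Count: 4.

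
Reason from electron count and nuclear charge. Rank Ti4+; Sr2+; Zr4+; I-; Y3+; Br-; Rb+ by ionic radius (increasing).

Ti4+ < Zr4+ < Y3+ < Sr2+ < Rb+ < Br- < I-

Work out protons and electrons: Ti4+ (Z=22, 18 e⁻), Zr4+ (Z=40, 36 e⁻), Y3+ (Z=39, 36 e⁻), Sr2+ (Z=38, 36 e⁻), Rb+ (Z=37, 36 e⁻), Br- (Z=35, 36 e⁻), I- (Z=53, 54 e⁻). Ti4+ < Zr4+ (same group, period 4 vs 5); Zr4+ < Y3+ (both 36 e⁻, Z=40>39); Y3+ < Sr2+ (isoelectronic, higher Z=39 is smaller); Sr2+ < Rb+ (both 36 e⁻, Z=38>37); Rb+ < Br- (both 36 e⁻, Z=37>35); Br- < I- (same group, period 4 vs 5).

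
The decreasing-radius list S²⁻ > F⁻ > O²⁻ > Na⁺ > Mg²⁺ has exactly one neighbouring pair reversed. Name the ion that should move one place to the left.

O²⁻

Check each adjacent pair. F⁻ and O²⁻ are reversed: F⁻ and O²⁻ share 10 electrons; the higher nuclear charge on F (Z=9) contracts it more, so F⁻ < O²⁻. No other neighbouring pair contradicts the periodic trends, so O²⁻ is the ion listed too late.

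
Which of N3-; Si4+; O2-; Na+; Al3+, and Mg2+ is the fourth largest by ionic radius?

Each ion has 10 electrons. The ranking follows nuclear charge in reverse — greater Z gives a smaller radius. Si4+ (Z=14), Al3+ (Z=13), Mg2+ (Z=12), Na+ (Z=11), O2- (Z=8), N3- (Z=7).
That gives Si4+ < Al3+ < Mg2+ < Na+ < O2- < N3-. From the largest end, number 4 is Mg2+.

Mg2+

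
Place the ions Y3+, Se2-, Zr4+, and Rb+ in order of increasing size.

Zr4+ < Y3+ < Rb+ < Se2-

These species are isoelectronic with 36 electrons. The only difference is the number of protons: Zr4+ (Z=40), Y3+ (Z=39), Rb+ (Z=37), Se2- (Z=34). The strongest nuclear pull (Zr4+) gives the smallest ion.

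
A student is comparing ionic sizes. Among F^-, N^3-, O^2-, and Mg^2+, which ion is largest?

These species are isoelectronic with 10 electrons. The only difference is the number of protons: Mg^2+ (Z=12), F^- (Z=9), O^2- (Z=8), N^3- (Z=7). The strongest nuclear pull (Mg^2+) gives the smallest ion.

N^3-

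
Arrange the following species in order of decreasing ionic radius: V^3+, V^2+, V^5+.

V^2+ > V^3+ > V^5+

For a single element, ionic radius drops as positive charge rises — V^5+ < V^2+.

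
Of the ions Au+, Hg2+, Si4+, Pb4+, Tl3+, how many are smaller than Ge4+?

1

Work out protons and electrons: Si4+ (Z=14, 10 e⁻), Ge4+ (Z=32, 28 e⁻), Pb4+ (Z=82, 78 e⁻), Tl3+ (Z=81, 78 e⁻), Hg2+ (Z=80, 78 e⁻), Au+ (Z=79, 78 e⁻). Si4+ < Ge4+ (same group, 1 shell fewer); Ge4+ < Pb4+ (same group, period 4 vs 6); Pb4+ < Tl3+ (isoelectronic, higher Z=82 is smaller); Tl3+ < Hg2+ (isoelectronic, higher Z=81 is smaller); Hg2+ < Au+ (both 78 e⁻, Z=80>79).
Relative to Ge4+, the ions that are smaller are Si4+. So 1 is smaller.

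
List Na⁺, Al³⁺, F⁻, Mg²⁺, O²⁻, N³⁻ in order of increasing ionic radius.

Al³⁺ < Mg²⁺ < Na⁺ < F⁻ < O²⁻ < N³⁻

All of these have 10 electrons (isoelectronic). With the same electron cloud, the ion with the most protons pulls it in tightest. Nuclear charges: Al³⁺ (Z=13), Mg²⁺ (Z=12), Na⁺ (Z=11), F⁻ (Z=9), O²⁻ (Z=8), N³⁻ (Z=7). Highest Z is smallest.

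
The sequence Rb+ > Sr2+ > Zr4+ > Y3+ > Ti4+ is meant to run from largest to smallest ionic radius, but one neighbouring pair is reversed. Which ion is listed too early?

Check each adjacent pair. Zr4+ and Y3+ are reversed: they are isoelectronic (36 e⁻) and Zr has more protons than Y (40 vs 39), making Zr4+ smaller. No other neighbouring pair contradicts the periodic trends, so Zr4+ is the ion listed too early.

Zr4+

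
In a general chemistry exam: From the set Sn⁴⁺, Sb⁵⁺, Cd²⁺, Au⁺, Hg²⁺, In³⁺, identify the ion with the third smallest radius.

In³⁺

Work out protons and electrons: Sb⁵⁺: 46 e⁻, Z=51, Sn⁴⁺: 46 e⁻, Z=50, In³⁺: 46 e⁻, Z=49, Cd²⁺: 46 e⁻, Z=48, Hg²⁺: 78 e⁻, Z=80, Au⁺: 78 e⁻, Z=79. Sb⁵⁺ < Sn⁴⁺ (both 46 e⁻, Z=51>50); Sn⁴⁺ < In³⁺ (both 46 e⁻, Z=50>49); In³⁺ < Cd²⁺ (isoelectronic, higher Z=49 is smaller); Cd²⁺ < Hg²⁺ (same group, period 5 vs 6); Hg²⁺ < Au⁺ (isoelectronic, higher Z=80 is smaller).
Full ascending order: Sb⁵⁺ < Sn⁴⁺ < In³⁺ < Cd²⁺ < Hg²⁺ < Au⁺. Counting from the smallest, position 3 is In³⁺.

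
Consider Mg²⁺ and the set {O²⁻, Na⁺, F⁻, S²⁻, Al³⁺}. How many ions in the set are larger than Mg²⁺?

4

Work out protons and electrons: Al³⁺: 10 e⁻, Z=13, Mg²⁺: 10 e⁻, Z=12, Na⁺: 10 e⁻, Z=11, F⁻: 10 e⁻, Z=9, O²⁻: 10 e⁻, Z=8, S²⁻: 18 e⁻, Z=16. Al³⁺ < Mg²⁺ (isoelectronic, higher Z=13 is smaller); Mg²⁺ < Na⁺ (both 10 e⁻, Z=12>11); Na⁺ < F⁻ (isoelectronic, higher Z=11 is smaller); F⁻ < O²⁻ (both 10 e⁻, Z=9>8); O²⁻ < S²⁻ (same group, 1 shell fewer).
Relative to Mg²⁺, the ions that are larger are Na⁺, F⁻, O²⁻, S²⁻. So 4 are larger.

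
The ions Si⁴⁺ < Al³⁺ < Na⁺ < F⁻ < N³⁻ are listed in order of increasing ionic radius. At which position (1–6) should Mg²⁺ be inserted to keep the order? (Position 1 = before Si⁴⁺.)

3

Isoelectronic series (10 e⁻ each). Size is set by nuclear charge: more protons means a smaller ion. Si⁴⁺ (Z=14), Al³⁺ (Z=13), Mg²⁺ (Z=12), Na⁺ (Z=11), F⁻ (Z=9), N³⁻ (Z=7).
Merged order: Si⁴⁺ < Al³⁺ < Mg²⁺ < Na⁺ < F⁻ < N³⁻ — Mg²⁺ is number 3.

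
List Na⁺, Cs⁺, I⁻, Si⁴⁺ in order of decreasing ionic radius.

I⁻ > Cs⁺ > Na⁺ > Si⁴⁺

First list Z and electron count for each: Si⁴⁺ has 10 e⁻ (Z=14), Na⁺ has 10 e⁻ (Z=11), Cs⁺ has 54 e⁻ (Z=55), I⁻ has 54 e⁻ (Z=53). Si⁴⁺ < Na⁺ (both 10 e⁻, Z=14>11); Na⁺ < Cs⁺ (same group, 3 shells fewer); Cs⁺ < I⁻ (both 54 e⁻, Z=55>53).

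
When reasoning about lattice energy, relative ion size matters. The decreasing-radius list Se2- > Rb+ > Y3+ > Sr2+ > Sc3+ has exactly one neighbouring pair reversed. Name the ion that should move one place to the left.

Sr2+

Scanning neighbour by neighbour, only Y3+/Sr2+ violates a trend: Y3+ and Sr2+ share 36 electrons; the higher nuclear charge on Y (Z=39) contracts it more, so Y3+ < Sr2+. That makes Sr2+ the one sitting a position late relative to where it belongs.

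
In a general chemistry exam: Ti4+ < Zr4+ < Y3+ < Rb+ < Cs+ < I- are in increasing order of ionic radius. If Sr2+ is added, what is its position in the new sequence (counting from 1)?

Ti4+: 18 e⁻, Z=22, Zr4+: 36 e⁻, Z=40, Y3+: 36 e⁻, Z=39, Sr2+: 36 e⁻, Z=38, Rb+: 36 e⁻, Z=37, Cs+: 54 e⁻, Z=55, I-: 54 e⁻, Z=53. Ti4+ < Zr4+ (same group, 1 shell fewer); Zr4+ < Y3+ (both 36 e⁻, Z=40>39); Y3+ < Sr2+ (both 36 e⁻, Z=39>38); Sr2+ < Rb+ (both 36 e⁻, Z=38>37); Rb+ < Cs+ (same group, 1 shell fewer); Cs+ < I- (both 54 e⁻, Z=55>53).
The complete sequence is Ti4+ < Zr4+ < Y3+ < Sr2+ < Rb+ < Cs+ < I-. Sr2+ sits at position 4.

4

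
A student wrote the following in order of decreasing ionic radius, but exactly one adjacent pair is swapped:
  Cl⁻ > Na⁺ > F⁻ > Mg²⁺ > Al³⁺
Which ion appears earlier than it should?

Na⁺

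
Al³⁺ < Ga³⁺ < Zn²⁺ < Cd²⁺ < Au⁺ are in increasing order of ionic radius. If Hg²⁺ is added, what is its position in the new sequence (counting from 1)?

Work out protons and electrons: Al³⁺ has 10 e⁻ (Z=13), Ga³⁺ has 28 e⁻ (Z=31), Zn²⁺ has 28 e⁻ (Z=30), Cd²⁺ has 46 e⁻ (Z=48), Hg²⁺ has 78 e⁻ (Z=80), Au⁺ has 78 e⁻ (Z=79). Al³⁺ < Ga³⁺ (same group, period 3 vs 4); Ga³⁺ < Zn²⁺ (both 28 e⁻, Z=31>30); Zn²⁺ < Cd²⁺ (same group, period 4 vs 5); Cd²⁺ < Hg²⁺ (same group, 1 shell fewer); Hg²⁺ < Au⁺ (isoelectronic, higher Z=80 is smaller).
Merged order: Al³⁺ < Ga³⁺ < Zn²⁺ < Cd²⁺ < Hg²⁺ < Au⁺ — Hg²⁺ is number 5.

5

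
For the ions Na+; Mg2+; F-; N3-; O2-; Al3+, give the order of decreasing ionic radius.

Isoelectronic series (10 e⁻ each). Size is set by nuclear charge: more protons means a smaller ion. Al3+ (Z=13), Mg2+ (Z=12), Na+ (Z=11), F- (Z=9), O2- (Z=8), N3- (Z=7).

N3- > O2- > F- > Na+ > Mg2+ > Al3+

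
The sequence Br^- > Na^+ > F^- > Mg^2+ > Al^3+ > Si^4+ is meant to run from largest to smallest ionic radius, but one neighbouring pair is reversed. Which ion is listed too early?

Na^+

Scanning neighbour by neighbour, only Na^+/F^- violates a trend: both have 10 electrons but Z(Na)=11 > Z(F)=9, so Na^+ should be the smaller of the two. That makes Na^+ the one sitting a position early relative to where it belongs.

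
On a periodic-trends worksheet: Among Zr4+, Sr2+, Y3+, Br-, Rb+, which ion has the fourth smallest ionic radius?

Rb+

All of these have 36 electrons (isoelectronic). With the same electron cloud, the ion with the most protons pulls it in tightest. Nuclear charges: Zr4+ (Z=40), Y3+ (Z=39), Sr2+ (Z=38), Rb+ (Z=37), Br- (Z=35). Highest Z is smallest.
Ordering: Zr4+ < Y3+ < Sr2+ < Rb+ < Br-. The fourth smallest is Rb+.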